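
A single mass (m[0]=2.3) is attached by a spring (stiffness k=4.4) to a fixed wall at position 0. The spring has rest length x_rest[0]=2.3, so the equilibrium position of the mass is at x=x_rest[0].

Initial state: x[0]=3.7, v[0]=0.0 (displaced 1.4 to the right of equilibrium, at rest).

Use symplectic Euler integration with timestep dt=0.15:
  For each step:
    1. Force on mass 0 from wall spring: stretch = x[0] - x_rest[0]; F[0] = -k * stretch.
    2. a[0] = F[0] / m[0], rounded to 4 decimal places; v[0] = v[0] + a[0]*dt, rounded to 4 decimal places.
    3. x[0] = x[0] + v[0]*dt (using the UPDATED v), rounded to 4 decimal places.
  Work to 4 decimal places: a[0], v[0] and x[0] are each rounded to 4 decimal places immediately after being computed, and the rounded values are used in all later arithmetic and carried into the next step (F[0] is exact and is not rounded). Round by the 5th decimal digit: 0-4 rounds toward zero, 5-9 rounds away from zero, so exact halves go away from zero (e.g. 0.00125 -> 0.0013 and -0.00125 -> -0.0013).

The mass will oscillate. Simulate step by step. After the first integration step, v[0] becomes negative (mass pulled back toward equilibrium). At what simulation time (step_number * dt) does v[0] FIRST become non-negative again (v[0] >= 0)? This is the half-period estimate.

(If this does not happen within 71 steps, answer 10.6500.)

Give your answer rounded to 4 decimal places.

Step 0: x=[3.7000] v=[0.0000]
Step 1: x=[3.6397] v=[-0.4017]
Step 2: x=[3.5218] v=[-0.7861]
Step 3: x=[3.3513] v=[-1.1367]
Step 4: x=[3.1355] v=[-1.4384]
Step 5: x=[2.8838] v=[-1.6781]
Step 6: x=[2.6070] v=[-1.8456]
Step 7: x=[2.3169] v=[-1.9337]
Step 8: x=[2.0261] v=[-1.9385]
Step 9: x=[1.7471] v=[-1.8599]
Step 10: x=[1.4919] v=[-1.7012]
Step 11: x=[1.2715] v=[-1.4693]
Step 12: x=[1.0954] v=[-1.1742]
Step 13: x=[0.9711] v=[-0.8285]
Step 14: x=[0.9040] v=[-0.4472]
Step 15: x=[0.8970] v=[-0.0466]
Step 16: x=[0.9504] v=[0.3560]
First v>=0 after going negative at step 16, time=2.4000

Answer: 2.4000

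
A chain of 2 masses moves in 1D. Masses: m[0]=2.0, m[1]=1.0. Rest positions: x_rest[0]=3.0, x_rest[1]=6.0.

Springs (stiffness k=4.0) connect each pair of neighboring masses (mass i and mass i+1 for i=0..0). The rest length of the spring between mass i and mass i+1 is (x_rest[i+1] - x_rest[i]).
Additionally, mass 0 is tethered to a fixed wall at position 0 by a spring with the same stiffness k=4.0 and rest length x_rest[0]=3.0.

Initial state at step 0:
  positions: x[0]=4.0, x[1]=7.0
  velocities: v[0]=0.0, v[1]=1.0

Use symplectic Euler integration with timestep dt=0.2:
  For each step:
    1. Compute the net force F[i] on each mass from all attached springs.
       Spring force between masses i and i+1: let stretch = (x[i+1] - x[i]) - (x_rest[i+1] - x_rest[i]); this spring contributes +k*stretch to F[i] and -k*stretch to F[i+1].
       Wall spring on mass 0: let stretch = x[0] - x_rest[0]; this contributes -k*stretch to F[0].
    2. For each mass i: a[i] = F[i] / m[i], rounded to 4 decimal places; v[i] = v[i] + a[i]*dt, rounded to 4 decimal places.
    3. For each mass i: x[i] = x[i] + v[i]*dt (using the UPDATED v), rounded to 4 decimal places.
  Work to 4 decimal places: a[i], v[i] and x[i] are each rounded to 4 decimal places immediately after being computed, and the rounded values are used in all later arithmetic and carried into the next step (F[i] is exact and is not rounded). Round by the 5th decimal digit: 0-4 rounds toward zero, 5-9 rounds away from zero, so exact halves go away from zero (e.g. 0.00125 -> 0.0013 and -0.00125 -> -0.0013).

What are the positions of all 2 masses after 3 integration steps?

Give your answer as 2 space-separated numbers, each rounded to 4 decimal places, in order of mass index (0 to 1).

Step 0: x=[4.0000 7.0000] v=[0.0000 1.0000]
Step 1: x=[3.9200 7.2000] v=[-0.4000 1.0000]
Step 2: x=[3.7888 7.3552] v=[-0.6560 0.7760]
Step 3: x=[3.6398 7.4198] v=[-0.7450 0.3229]

Answer: 3.6398 7.4198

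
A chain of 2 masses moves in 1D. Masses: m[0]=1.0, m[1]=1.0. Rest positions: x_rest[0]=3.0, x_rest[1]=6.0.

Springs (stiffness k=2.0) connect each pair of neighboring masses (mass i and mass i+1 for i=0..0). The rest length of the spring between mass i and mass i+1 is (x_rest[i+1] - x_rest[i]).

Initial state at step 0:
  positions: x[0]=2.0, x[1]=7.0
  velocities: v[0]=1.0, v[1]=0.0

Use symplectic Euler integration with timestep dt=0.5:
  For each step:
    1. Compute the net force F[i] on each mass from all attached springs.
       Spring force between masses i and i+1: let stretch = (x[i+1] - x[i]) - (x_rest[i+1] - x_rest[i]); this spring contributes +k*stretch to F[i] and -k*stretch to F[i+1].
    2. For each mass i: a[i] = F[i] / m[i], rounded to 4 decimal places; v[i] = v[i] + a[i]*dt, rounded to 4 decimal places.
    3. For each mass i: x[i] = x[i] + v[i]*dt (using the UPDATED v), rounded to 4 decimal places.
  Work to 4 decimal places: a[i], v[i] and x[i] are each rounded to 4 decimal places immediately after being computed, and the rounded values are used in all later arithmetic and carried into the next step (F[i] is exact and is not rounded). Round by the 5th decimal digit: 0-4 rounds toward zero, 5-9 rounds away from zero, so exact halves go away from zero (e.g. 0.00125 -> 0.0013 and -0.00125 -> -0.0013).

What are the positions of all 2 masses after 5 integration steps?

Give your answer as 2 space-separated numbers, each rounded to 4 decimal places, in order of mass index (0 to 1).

Step 0: x=[2.0000 7.0000] v=[1.0000 0.0000]
Step 1: x=[3.5000 6.0000] v=[3.0000 -2.0000]
Step 2: x=[4.7500 5.2500] v=[2.5000 -1.5000]
Step 3: x=[4.7500 5.7500] v=[0.0000 1.0000]
Step 4: x=[3.7500 7.2500] v=[-2.0000 3.0000]
Step 5: x=[3.0000 8.5000] v=[-1.5000 2.5000]

Answer: 3.0000 8.5000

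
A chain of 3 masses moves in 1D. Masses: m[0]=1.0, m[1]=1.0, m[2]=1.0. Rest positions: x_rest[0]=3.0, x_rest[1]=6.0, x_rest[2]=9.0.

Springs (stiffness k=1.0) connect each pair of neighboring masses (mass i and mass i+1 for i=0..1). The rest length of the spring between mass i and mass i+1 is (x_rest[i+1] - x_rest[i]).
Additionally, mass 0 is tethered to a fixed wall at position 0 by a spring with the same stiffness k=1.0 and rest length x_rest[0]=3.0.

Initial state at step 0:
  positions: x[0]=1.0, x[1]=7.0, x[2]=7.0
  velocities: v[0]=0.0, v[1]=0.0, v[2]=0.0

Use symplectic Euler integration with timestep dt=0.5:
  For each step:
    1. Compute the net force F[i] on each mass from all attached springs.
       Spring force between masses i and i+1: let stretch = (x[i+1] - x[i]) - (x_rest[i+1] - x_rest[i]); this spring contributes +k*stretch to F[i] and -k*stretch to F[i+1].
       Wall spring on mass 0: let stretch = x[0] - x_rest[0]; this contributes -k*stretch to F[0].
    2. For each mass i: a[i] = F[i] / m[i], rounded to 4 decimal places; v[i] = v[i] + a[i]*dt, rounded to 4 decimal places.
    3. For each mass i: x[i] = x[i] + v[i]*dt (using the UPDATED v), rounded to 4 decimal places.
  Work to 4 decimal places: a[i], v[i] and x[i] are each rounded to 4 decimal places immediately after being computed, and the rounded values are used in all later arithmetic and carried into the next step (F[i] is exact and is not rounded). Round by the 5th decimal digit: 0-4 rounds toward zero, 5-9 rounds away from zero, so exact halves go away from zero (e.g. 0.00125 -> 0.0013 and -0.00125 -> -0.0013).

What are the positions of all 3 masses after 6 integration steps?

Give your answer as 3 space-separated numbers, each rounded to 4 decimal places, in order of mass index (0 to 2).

Answer: 1.2552 7.9621 7.9488

Derivation:
Step 0: x=[1.0000 7.0000 7.0000] v=[0.0000 0.0000 0.0000]
Step 1: x=[2.2500 5.5000 7.7500] v=[2.5000 -3.0000 1.5000]
Step 2: x=[3.7500 3.7500 8.6875] v=[3.0000 -3.5000 1.8750]
Step 3: x=[4.3125 3.2344 9.1407] v=[1.1250 -1.0313 0.9063]
Step 4: x=[3.5274 4.4649 8.8673] v=[-1.5703 2.4609 -0.5469]
Step 5: x=[2.0948 6.5616 8.2433] v=[-2.8653 4.1934 -1.2481]
Step 6: x=[1.2552 7.9621 7.9488] v=[-1.6793 2.8009 -0.5890]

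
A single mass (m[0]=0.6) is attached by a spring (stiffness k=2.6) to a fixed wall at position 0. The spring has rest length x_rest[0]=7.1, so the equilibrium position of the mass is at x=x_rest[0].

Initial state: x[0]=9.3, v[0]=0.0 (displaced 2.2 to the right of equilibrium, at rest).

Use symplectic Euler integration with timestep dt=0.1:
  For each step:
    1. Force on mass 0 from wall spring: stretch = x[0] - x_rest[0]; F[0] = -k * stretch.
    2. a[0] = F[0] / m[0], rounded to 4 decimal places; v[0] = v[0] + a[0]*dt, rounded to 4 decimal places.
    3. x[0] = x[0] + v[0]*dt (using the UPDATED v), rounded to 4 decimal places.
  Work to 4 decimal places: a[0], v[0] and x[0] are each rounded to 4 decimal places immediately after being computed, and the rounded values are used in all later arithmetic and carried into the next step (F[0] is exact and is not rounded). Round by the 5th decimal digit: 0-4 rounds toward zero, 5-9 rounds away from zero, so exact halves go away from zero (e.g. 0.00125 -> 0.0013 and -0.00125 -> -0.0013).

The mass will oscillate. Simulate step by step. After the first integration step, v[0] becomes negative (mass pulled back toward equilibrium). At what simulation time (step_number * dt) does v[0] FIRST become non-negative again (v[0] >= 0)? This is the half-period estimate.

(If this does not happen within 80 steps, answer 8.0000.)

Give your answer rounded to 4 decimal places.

Step 0: x=[9.3000] v=[0.0000]
Step 1: x=[9.2047] v=[-0.9533]
Step 2: x=[9.0182] v=[-1.8653]
Step 3: x=[8.7486] v=[-2.6965]
Step 4: x=[8.4075] v=[-3.4109]
Step 5: x=[8.0098] v=[-3.9775]
Step 6: x=[7.5726] v=[-4.3718]
Step 7: x=[7.1149] v=[-4.5766]
Step 8: x=[6.6566] v=[-4.5831]
Step 9: x=[6.2175] v=[-4.3910]
Step 10: x=[5.8166] v=[-4.0086]
Step 11: x=[5.4714] v=[-3.4525]
Step 12: x=[5.1967] v=[-2.7468]
Step 13: x=[5.0045] v=[-1.9220]
Step 14: x=[4.9031] v=[-1.0140]
Step 15: x=[4.8969] v=[-0.0620]
Step 16: x=[4.9862] v=[0.8927]
First v>=0 after going negative at step 16, time=1.6000

Answer: 1.6000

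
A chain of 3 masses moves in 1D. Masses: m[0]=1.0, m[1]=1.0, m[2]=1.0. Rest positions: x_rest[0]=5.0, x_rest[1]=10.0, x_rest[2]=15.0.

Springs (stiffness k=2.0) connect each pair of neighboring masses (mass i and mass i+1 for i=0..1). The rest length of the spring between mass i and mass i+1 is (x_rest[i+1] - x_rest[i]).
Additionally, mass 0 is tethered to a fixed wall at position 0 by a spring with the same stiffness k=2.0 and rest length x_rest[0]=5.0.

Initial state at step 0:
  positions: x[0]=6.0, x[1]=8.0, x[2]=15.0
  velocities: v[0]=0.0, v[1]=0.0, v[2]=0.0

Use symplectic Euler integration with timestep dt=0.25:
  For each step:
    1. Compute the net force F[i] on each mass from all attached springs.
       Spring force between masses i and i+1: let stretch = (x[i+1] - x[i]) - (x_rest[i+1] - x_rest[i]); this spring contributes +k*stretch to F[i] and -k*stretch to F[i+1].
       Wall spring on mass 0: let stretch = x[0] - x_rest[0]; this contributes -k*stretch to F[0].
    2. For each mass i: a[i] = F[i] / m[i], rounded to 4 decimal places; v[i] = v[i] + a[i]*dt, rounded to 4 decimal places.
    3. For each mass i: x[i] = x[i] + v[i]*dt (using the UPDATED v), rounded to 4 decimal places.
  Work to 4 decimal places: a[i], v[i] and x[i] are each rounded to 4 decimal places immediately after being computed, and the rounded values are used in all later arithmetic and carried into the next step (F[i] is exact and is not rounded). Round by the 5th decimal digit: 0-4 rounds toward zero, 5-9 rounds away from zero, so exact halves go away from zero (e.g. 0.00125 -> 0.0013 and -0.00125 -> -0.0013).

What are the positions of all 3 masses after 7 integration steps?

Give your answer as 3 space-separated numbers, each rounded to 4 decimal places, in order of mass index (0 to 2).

Answer: 5.0263 9.5404 14.9157

Derivation:
Step 0: x=[6.0000 8.0000 15.0000] v=[0.0000 0.0000 0.0000]
Step 1: x=[5.5000 8.6250 14.7500] v=[-2.0000 2.5000 -1.0000]
Step 2: x=[4.7031 9.6250 14.3594] v=[-3.1875 4.0000 -1.5625]
Step 3: x=[3.9336 10.6016 14.0020] v=[-3.0781 3.9063 -1.4297]
Step 4: x=[3.5059 11.1697 13.8445] v=[-1.7109 2.2725 -0.6299]
Step 5: x=[3.5979 11.1142 13.9777] v=[0.3681 -0.2220 0.5327]
Step 6: x=[4.1797 10.4771 14.3780] v=[2.3273 -2.5484 1.6010]
Step 7: x=[5.0263 9.5404 14.9157] v=[3.3862 -3.7467 2.1506]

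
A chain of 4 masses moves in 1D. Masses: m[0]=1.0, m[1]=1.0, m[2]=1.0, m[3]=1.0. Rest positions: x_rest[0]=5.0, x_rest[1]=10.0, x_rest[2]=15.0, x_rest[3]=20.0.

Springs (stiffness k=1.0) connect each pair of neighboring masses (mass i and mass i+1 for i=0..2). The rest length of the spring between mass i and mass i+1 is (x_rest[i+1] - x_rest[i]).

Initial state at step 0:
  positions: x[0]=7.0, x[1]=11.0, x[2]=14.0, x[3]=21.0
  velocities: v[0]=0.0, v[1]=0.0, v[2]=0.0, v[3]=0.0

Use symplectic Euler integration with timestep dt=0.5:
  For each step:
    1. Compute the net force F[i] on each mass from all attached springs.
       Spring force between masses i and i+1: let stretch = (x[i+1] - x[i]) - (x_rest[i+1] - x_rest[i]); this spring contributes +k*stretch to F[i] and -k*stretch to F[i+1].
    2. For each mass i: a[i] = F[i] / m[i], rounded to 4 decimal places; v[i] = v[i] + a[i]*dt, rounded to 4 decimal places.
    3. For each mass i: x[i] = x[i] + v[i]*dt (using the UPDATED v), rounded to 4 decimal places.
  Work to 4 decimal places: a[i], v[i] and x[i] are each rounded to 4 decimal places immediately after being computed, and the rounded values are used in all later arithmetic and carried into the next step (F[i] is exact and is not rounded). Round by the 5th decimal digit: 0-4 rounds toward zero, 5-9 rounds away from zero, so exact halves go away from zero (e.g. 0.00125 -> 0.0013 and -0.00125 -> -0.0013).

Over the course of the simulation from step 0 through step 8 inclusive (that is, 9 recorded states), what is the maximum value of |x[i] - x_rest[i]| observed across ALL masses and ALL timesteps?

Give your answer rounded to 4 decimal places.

Answer: 2.2363

Derivation:
Step 0: x=[7.0000 11.0000 14.0000 21.0000] v=[0.0000 0.0000 0.0000 0.0000]
Step 1: x=[6.7500 10.7500 15.0000 20.5000] v=[-0.5000 -0.5000 2.0000 -1.0000]
Step 2: x=[6.2500 10.5625 16.3125 19.8750] v=[-1.0000 -0.3750 2.6250 -1.2500]
Step 3: x=[5.5781 10.7344 17.0782 19.6094] v=[-1.3438 0.3438 1.5313 -0.5313]
Step 4: x=[4.9453 11.2032 16.8907 19.9610] v=[-1.2657 0.9376 -0.3750 0.7031]
Step 5: x=[4.6269 11.5294 16.0489 20.7950] v=[-0.6368 0.6524 -1.6836 1.6680]
Step 6: x=[4.7842 11.2599 15.2638 21.6925] v=[0.3145 -0.5391 -1.5703 1.7950]
Step 7: x=[5.3104 10.3724 15.0849 22.2329] v=[1.0524 -1.7750 -0.3579 1.0807]
Step 8: x=[5.8521 9.3975 15.5149 22.2363] v=[1.0834 -1.9498 0.8599 0.0067]
Max displacement = 2.2363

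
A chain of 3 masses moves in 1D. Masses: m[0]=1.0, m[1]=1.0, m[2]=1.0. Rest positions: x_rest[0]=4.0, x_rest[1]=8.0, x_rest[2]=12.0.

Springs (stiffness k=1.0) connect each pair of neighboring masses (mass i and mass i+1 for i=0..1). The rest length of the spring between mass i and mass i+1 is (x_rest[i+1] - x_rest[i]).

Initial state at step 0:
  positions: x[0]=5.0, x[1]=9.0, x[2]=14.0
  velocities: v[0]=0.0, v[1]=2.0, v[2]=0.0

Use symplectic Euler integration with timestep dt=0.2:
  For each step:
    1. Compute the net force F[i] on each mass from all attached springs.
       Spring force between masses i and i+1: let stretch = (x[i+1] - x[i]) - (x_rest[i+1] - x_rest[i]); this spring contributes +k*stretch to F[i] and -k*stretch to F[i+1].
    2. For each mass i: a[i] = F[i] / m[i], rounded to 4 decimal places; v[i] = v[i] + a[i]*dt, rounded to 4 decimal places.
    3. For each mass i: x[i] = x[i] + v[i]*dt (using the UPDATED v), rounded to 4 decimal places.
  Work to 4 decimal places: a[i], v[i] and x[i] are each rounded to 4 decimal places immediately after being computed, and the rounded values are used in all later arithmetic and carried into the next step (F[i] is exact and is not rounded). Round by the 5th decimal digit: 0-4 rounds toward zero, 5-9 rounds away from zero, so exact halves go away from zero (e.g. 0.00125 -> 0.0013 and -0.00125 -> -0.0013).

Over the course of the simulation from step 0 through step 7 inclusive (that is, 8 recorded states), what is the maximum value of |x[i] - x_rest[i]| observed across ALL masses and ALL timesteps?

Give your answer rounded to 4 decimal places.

Answer: 3.0648

Derivation:
Step 0: x=[5.0000 9.0000 14.0000] v=[0.0000 2.0000 0.0000]
Step 1: x=[5.0000 9.4400 13.9600] v=[0.0000 2.2000 -0.2000]
Step 2: x=[5.0176 9.8832 13.8992] v=[0.0880 2.2160 -0.3040]
Step 3: x=[5.0698 10.2924 13.8378] v=[0.2611 2.0461 -0.3072]
Step 4: x=[5.1709 10.6345 13.7945] v=[0.5056 1.7107 -0.2163]
Step 5: x=[5.3306 10.8845 13.7848] v=[0.7983 1.2500 -0.0483]
Step 6: x=[5.5524 11.0284 13.8191] v=[1.1091 0.7193 0.1716]
Step 7: x=[5.8333 11.0648 13.9018] v=[1.4043 0.1822 0.4135]
Max displacement = 3.0648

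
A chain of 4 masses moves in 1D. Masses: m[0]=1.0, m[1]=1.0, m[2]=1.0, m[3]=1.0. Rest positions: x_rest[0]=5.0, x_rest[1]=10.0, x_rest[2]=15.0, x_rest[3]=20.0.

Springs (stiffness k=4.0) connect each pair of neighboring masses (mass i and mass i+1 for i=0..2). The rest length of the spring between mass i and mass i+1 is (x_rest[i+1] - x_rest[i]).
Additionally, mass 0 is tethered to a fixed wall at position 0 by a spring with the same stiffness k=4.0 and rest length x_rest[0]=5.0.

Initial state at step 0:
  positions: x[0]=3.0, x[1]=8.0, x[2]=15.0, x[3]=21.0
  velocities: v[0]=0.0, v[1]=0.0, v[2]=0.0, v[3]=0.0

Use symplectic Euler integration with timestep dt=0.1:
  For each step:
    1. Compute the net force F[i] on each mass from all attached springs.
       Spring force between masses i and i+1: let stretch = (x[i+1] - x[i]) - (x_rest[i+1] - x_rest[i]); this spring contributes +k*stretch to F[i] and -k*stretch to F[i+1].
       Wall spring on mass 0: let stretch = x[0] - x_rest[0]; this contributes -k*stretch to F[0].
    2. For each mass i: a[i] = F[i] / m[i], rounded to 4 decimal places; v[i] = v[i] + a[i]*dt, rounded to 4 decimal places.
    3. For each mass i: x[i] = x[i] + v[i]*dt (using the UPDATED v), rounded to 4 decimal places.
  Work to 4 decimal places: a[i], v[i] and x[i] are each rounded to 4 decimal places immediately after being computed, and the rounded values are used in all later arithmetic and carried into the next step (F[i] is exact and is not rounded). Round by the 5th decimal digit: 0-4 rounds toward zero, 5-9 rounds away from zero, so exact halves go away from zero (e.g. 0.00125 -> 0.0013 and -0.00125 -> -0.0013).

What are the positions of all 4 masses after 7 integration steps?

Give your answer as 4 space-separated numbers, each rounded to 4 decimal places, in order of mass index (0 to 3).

Step 0: x=[3.0000 8.0000 15.0000 21.0000] v=[0.0000 0.0000 0.0000 0.0000]
Step 1: x=[3.0800 8.0800 14.9600 20.9600] v=[0.8000 0.8000 -0.4000 -0.4000]
Step 2: x=[3.2368 8.2352 14.8848 20.8800] v=[1.5680 1.5520 -0.7520 -0.8000]
Step 3: x=[3.4641 8.4565 14.7834 20.7602] v=[2.2726 2.2125 -1.0138 -1.1981]
Step 4: x=[3.7525 8.7311 14.6680 20.6013] v=[2.8839 2.7463 -1.1538 -1.5888]
Step 5: x=[4.0899 9.0441 14.5525 20.4051] v=[3.3743 3.1296 -1.1552 -1.9621]
Step 6: x=[4.4619 9.3792 14.4508 20.1748] v=[3.7200 3.3513 -1.0175 -2.3031]
Step 7: x=[4.8521 9.7205 14.3752 19.9155] v=[3.9022 3.4130 -0.7565 -2.5927]

Answer: 4.8521 9.7205 14.3752 19.9155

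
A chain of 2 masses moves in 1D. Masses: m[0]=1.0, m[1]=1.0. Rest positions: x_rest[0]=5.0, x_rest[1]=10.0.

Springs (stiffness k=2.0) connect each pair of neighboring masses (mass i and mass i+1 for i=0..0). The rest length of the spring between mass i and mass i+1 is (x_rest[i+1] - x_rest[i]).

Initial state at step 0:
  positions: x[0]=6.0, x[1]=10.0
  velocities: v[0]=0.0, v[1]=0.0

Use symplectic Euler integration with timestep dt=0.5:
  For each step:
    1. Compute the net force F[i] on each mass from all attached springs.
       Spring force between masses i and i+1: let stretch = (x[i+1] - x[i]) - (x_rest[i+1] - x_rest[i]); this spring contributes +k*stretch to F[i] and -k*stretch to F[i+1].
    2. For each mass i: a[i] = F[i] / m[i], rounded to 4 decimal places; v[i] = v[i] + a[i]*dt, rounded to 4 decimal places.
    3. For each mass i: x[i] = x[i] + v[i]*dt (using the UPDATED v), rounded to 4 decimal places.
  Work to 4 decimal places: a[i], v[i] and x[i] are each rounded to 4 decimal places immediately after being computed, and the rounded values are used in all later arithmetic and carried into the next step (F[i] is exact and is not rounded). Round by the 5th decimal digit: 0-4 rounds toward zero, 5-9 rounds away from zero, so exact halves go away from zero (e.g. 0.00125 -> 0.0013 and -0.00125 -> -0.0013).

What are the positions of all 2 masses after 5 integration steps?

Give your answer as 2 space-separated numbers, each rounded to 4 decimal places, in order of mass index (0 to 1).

Step 0: x=[6.0000 10.0000] v=[0.0000 0.0000]
Step 1: x=[5.5000 10.5000] v=[-1.0000 1.0000]
Step 2: x=[5.0000 11.0000] v=[-1.0000 1.0000]
Step 3: x=[5.0000 11.0000] v=[0.0000 0.0000]
Step 4: x=[5.5000 10.5000] v=[1.0000 -1.0000]
Step 5: x=[6.0000 10.0000] v=[1.0000 -1.0000]

Answer: 6.0000 10.0000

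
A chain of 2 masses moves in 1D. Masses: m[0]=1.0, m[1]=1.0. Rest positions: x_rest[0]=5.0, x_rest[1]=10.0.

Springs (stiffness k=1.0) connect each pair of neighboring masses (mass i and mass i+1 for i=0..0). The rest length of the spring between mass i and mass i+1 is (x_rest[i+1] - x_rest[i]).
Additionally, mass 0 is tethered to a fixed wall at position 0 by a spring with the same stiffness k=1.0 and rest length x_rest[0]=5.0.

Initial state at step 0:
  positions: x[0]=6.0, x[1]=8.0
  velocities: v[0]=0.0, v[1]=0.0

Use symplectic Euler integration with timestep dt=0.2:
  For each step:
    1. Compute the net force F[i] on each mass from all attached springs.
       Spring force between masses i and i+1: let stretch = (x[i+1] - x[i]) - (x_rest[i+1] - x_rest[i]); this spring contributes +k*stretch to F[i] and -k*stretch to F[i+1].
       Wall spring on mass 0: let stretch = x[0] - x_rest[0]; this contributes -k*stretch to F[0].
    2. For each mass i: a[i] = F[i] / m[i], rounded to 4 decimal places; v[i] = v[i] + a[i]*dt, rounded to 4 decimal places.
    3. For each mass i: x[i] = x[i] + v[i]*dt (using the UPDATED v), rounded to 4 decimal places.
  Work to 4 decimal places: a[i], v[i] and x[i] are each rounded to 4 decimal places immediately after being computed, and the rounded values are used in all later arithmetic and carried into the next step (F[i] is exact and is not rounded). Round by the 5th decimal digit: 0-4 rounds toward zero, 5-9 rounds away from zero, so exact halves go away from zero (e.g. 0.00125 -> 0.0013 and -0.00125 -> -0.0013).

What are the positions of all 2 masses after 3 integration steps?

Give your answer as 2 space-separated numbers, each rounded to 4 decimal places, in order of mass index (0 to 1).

Step 0: x=[6.0000 8.0000] v=[0.0000 0.0000]
Step 1: x=[5.8400 8.1200] v=[-0.8000 0.6000]
Step 2: x=[5.5376 8.3488] v=[-1.5120 1.1440]
Step 3: x=[5.1261 8.6652] v=[-2.0573 1.5818]

Answer: 5.1261 8.6652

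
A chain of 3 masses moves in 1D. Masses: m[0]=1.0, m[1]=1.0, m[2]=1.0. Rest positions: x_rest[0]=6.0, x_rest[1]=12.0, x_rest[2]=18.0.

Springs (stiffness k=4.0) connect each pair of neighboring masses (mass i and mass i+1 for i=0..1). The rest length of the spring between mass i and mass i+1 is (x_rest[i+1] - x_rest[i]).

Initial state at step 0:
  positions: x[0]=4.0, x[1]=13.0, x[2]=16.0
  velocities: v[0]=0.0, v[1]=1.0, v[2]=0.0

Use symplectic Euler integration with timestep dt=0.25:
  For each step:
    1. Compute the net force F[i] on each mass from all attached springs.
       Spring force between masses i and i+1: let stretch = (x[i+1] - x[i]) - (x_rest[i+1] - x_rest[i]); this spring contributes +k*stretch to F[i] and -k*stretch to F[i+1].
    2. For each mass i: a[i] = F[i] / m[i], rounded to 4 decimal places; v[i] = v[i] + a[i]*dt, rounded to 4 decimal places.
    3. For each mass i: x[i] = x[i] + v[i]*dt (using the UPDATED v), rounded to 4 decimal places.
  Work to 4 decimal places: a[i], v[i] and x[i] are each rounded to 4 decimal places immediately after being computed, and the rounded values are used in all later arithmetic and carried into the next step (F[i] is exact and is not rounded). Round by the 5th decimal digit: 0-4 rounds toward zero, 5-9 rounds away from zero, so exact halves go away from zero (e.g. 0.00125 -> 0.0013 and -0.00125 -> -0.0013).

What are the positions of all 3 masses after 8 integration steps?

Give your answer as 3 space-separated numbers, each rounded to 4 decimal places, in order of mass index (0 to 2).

Step 0: x=[4.0000 13.0000 16.0000] v=[0.0000 1.0000 0.0000]
Step 1: x=[4.7500 11.7500 16.7500] v=[3.0000 -5.0000 3.0000]
Step 2: x=[5.7500 10.0000 17.7500] v=[4.0000 -7.0000 4.0000]
Step 3: x=[6.3125 9.1250 18.3125] v=[2.2500 -3.5000 2.2500]
Step 4: x=[6.0781 9.8438 18.0781] v=[-0.9375 2.8750 -0.9375]
Step 5: x=[5.2852 11.6797 17.2852] v=[-3.1718 7.3436 -3.1718]
Step 6: x=[4.5909 13.3184 16.5909] v=[-2.7773 6.5546 -2.7773]
Step 7: x=[4.5785 13.5933 16.5785] v=[-0.0498 1.0996 -0.0498]
Step 8: x=[5.3198 12.3608 17.3198] v=[2.9650 -4.9300 2.9650]

Answer: 5.3198 12.3608 17.3198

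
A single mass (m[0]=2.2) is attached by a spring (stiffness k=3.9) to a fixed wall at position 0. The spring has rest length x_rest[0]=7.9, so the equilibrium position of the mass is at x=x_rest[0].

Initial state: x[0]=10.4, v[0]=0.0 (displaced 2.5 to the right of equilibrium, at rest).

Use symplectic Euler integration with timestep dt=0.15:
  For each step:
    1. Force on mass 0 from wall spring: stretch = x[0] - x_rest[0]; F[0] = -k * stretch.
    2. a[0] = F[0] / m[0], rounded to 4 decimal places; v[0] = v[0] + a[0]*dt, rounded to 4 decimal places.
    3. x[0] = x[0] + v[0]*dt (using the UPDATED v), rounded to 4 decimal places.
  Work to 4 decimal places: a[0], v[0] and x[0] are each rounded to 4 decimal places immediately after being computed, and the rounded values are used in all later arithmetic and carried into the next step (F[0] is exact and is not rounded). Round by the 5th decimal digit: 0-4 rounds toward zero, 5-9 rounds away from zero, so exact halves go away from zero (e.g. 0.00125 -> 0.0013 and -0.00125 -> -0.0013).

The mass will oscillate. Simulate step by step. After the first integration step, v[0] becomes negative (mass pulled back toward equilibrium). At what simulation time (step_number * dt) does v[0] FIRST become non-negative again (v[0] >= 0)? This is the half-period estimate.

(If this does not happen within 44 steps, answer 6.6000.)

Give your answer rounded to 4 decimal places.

Step 0: x=[10.4000] v=[0.0000]
Step 1: x=[10.3003] v=[-0.6648]
Step 2: x=[10.1048] v=[-1.3031]
Step 3: x=[9.8214] v=[-1.8894]
Step 4: x=[9.4614] v=[-2.4003]
Step 5: x=[9.0391] v=[-2.8155]
Step 6: x=[8.5713] v=[-3.1184]
Step 7: x=[8.0768] v=[-3.2969]
Step 8: x=[7.5752] v=[-3.3439]
Step 9: x=[7.0866] v=[-3.2575]
Step 10: x=[6.6304] v=[-3.0412]
Step 11: x=[6.2249] v=[-2.7036]
Step 12: x=[5.8862] v=[-2.2582]
Step 13: x=[5.6278] v=[-1.7227]
Step 14: x=[5.4600] v=[-1.1185]
Step 15: x=[5.3895] v=[-0.4697]
Step 16: x=[5.4192] v=[0.1979]
First v>=0 after going negative at step 16, time=2.4000

Answer: 2.4000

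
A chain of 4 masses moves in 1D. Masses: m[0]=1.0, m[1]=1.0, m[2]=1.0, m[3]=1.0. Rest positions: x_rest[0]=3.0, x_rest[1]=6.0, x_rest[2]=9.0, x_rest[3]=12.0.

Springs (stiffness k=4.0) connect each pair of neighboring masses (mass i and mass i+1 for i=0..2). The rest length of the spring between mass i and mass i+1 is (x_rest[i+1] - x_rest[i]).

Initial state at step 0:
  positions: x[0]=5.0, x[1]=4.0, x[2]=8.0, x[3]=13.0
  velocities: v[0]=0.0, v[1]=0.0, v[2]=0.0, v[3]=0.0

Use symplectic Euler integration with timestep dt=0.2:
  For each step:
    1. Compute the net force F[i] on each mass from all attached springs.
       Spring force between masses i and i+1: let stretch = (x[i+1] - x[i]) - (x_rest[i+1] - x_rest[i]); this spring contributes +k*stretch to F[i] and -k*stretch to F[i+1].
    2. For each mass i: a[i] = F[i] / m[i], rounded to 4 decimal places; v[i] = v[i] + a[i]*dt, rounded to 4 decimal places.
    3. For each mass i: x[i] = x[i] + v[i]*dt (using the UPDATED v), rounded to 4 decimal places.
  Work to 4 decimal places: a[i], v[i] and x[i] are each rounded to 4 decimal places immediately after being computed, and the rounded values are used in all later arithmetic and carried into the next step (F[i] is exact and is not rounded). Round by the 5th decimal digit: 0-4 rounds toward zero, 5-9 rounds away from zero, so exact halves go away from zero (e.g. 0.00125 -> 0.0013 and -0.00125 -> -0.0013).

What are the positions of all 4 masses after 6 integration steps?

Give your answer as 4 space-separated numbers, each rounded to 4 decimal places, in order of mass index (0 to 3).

Step 0: x=[5.0000 4.0000 8.0000 13.0000] v=[0.0000 0.0000 0.0000 0.0000]
Step 1: x=[4.3600 4.8000 8.1600 12.6800] v=[-3.2000 4.0000 0.8000 -1.6000]
Step 2: x=[3.3104 6.0672 8.5056 12.1168] v=[-5.2480 6.3360 1.7280 -2.8160]
Step 3: x=[2.2219 7.2835 9.0388 11.4558] v=[-5.4426 6.0813 2.6662 -3.3050]
Step 4: x=[1.4632 7.9708 9.6779 10.8881] v=[-3.7933 3.4363 3.1956 -2.8386]
Step 5: x=[1.2658 7.8900 10.2375 10.6067] v=[-0.9872 -0.4041 2.7981 -1.4068]
Step 6: x=[1.6482 7.1249 10.4806 10.7463] v=[1.9122 -3.8255 1.2155 0.6978]

Answer: 1.6482 7.1249 10.4806 10.7463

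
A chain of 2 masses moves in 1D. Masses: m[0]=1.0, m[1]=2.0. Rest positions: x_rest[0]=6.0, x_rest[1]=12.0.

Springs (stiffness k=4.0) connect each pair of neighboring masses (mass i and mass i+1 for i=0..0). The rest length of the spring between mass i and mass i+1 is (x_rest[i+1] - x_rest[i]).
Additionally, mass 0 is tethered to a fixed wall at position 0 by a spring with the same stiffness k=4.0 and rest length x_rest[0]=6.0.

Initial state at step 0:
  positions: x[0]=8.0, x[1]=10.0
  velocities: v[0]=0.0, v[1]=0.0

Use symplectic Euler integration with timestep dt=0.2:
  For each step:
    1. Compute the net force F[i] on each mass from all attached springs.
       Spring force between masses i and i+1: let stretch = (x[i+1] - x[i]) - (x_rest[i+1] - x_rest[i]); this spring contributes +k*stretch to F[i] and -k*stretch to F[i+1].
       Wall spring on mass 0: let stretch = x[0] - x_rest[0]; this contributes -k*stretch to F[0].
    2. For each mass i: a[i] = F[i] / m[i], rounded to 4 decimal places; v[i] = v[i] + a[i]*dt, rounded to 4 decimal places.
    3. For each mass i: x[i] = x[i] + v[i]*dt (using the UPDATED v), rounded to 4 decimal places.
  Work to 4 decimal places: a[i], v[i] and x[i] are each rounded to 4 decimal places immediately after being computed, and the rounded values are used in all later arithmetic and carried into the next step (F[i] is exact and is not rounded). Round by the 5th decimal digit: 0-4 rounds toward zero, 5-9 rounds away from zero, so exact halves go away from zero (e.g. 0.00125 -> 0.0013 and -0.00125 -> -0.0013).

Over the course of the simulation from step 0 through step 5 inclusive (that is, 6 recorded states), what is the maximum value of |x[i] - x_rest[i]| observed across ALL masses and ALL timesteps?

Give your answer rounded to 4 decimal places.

Step 0: x=[8.0000 10.0000] v=[0.0000 0.0000]
Step 1: x=[7.0400 10.3200] v=[-4.8000 1.6000]
Step 2: x=[5.4784 10.8576] v=[-7.8080 2.6880]
Step 3: x=[3.9009 11.4449] v=[-7.8874 2.9363]
Step 4: x=[2.9063 11.9086] v=[-4.9729 2.3187]
Step 5: x=[2.8871 12.1322] v=[-0.0961 1.1178]
Max displacement = 3.1129

Answer: 3.1129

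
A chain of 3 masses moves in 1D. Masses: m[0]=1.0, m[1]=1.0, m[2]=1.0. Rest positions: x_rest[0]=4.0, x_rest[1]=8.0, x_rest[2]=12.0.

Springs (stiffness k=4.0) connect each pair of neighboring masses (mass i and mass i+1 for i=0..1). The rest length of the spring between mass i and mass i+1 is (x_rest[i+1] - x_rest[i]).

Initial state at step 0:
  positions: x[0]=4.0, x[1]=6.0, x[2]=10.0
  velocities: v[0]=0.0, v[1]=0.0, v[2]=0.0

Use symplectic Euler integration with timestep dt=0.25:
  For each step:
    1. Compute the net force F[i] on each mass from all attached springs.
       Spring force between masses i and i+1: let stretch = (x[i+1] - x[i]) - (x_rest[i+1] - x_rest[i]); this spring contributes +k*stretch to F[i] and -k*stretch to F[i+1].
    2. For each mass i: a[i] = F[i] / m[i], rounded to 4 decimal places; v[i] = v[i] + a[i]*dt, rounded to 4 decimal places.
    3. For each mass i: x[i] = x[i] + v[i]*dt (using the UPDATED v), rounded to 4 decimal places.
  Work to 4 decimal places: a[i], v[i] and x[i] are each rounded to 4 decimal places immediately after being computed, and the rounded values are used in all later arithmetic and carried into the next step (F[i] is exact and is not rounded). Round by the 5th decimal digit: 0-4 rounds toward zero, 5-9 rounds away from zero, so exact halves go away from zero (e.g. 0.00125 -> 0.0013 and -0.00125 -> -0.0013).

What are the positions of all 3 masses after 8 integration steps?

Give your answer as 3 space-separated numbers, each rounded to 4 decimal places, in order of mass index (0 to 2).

Answer: 2.3368 6.4904 11.1731

Derivation:
Step 0: x=[4.0000 6.0000 10.0000] v=[0.0000 0.0000 0.0000]
Step 1: x=[3.5000 6.5000 10.0000] v=[-2.0000 2.0000 0.0000]
Step 2: x=[2.7500 7.1250 10.1250] v=[-3.0000 2.5000 0.5000]
Step 3: x=[2.0938 7.4063 10.5000] v=[-2.6250 1.1250 1.5000]
Step 4: x=[1.7657 7.1329 11.1016] v=[-1.3125 -1.0938 2.4063]
Step 5: x=[1.7794 6.5098 11.7110] v=[0.0547 -2.4923 2.4376]
Step 6: x=[1.9757 6.0044 12.0201] v=[0.7851 -2.0215 1.2364]
Step 7: x=[2.1792 5.9958 11.8253] v=[0.8138 -0.0345 -0.7793]
Step 8: x=[2.3368 6.4904 11.1731] v=[0.6304 1.9784 -2.6088]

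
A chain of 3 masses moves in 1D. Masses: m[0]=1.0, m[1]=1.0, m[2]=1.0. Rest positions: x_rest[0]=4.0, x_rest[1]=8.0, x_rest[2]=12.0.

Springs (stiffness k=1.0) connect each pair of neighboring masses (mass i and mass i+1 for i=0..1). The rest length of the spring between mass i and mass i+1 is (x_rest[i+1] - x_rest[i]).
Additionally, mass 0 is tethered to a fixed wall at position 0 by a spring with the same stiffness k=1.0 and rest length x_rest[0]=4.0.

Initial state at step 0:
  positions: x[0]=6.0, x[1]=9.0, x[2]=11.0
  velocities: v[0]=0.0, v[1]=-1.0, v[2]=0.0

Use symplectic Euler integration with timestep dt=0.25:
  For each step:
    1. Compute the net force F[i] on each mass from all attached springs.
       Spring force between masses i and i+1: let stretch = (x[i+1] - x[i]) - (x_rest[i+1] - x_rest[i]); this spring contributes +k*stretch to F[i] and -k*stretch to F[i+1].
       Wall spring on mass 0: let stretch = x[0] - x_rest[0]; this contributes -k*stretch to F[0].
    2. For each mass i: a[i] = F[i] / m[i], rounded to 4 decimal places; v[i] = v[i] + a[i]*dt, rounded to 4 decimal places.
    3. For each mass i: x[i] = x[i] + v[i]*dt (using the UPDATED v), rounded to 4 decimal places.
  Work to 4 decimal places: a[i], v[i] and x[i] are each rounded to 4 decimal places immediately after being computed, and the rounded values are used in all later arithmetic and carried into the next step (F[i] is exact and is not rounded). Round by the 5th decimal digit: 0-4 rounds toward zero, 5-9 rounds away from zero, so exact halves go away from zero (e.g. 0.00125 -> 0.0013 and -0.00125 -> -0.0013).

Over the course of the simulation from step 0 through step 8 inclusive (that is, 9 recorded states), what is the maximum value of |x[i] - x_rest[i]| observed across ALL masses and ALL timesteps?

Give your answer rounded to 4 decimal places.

Answer: 2.1117

Derivation:
Step 0: x=[6.0000 9.0000 11.0000] v=[0.0000 -1.0000 0.0000]
Step 1: x=[5.8125 8.6875 11.1250] v=[-0.7500 -1.2500 0.5000]
Step 2: x=[5.4414 8.3477 11.3477] v=[-1.4844 -1.3594 0.8906]
Step 3: x=[4.9119 8.0137 11.6329] v=[-2.1182 -1.3360 1.1406]
Step 4: x=[4.2692 7.7120 11.9419] v=[-2.5707 -1.2067 1.2358]
Step 5: x=[3.5749 7.4595 12.2365] v=[-2.7773 -1.0099 1.1783]
Step 6: x=[2.8999 7.2628 12.4825] v=[-2.6999 -0.7868 0.9841]
Step 7: x=[2.3164 7.1197 12.6523] v=[-2.3342 -0.5726 0.6792]
Step 8: x=[1.8883 7.0221 12.7263] v=[-1.7125 -0.3903 0.2961]
Max displacement = 2.1117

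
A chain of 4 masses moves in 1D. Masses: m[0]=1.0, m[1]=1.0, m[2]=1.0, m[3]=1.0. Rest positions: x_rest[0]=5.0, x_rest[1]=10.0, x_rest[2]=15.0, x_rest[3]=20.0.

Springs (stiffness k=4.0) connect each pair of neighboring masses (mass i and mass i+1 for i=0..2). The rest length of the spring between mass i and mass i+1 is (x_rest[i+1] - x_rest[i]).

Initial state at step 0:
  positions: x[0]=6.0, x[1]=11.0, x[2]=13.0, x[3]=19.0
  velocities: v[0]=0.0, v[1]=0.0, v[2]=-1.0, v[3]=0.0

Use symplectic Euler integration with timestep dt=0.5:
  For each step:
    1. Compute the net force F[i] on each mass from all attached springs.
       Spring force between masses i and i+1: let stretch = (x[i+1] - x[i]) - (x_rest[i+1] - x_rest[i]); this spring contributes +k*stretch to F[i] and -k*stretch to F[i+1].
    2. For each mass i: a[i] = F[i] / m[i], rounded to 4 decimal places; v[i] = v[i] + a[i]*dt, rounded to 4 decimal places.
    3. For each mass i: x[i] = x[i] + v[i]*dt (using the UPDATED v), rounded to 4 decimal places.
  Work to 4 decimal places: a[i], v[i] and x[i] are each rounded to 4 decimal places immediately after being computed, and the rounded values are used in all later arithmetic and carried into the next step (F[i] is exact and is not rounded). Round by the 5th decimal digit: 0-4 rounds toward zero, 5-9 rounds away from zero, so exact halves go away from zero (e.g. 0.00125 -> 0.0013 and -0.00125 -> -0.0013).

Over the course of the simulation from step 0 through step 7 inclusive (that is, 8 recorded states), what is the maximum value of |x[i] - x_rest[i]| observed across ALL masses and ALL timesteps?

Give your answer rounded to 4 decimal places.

Step 0: x=[6.0000 11.0000 13.0000 19.0000] v=[0.0000 0.0000 -1.0000 0.0000]
Step 1: x=[6.0000 8.0000 16.5000 18.0000] v=[0.0000 -6.0000 7.0000 -2.0000]
Step 2: x=[3.0000 11.5000 13.0000 20.5000] v=[-6.0000 7.0000 -7.0000 5.0000]
Step 3: x=[3.5000 8.0000 15.5000 20.5000] v=[1.0000 -7.0000 5.0000 0.0000]
Step 4: x=[3.5000 7.5000 15.5000 20.5000] v=[0.0000 -1.0000 0.0000 0.0000]
Step 5: x=[2.5000 11.0000 12.5000 20.5000] v=[-2.0000 7.0000 -6.0000 0.0000]
Step 6: x=[5.0000 7.5000 16.0000 17.5000] v=[5.0000 -7.0000 7.0000 -6.0000]
Step 7: x=[5.0000 10.0000 12.5000 18.0000] v=[0.0000 5.0000 -7.0000 1.0000]
Max displacement = 2.5000

Answer: 2.5000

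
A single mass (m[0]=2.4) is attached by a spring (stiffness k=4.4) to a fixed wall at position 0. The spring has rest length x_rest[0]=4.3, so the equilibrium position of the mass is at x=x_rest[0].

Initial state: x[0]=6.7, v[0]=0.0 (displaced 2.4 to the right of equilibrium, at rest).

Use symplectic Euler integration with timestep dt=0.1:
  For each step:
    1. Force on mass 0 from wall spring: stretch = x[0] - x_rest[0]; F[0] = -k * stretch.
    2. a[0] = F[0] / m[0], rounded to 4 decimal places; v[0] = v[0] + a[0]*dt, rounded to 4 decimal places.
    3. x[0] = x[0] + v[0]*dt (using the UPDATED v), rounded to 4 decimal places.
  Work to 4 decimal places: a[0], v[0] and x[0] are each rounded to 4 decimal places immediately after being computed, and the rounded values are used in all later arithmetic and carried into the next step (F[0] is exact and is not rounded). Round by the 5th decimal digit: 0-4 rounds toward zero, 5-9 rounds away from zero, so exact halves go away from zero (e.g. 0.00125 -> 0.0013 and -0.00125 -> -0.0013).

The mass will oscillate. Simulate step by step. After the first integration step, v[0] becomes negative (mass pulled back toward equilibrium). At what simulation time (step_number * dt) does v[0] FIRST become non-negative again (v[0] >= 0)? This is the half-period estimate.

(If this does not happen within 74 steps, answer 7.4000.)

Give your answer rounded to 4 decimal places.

Step 0: x=[6.7000] v=[0.0000]
Step 1: x=[6.6560] v=[-0.4400]
Step 2: x=[6.5688] v=[-0.8719]
Step 3: x=[6.4400] v=[-1.2879]
Step 4: x=[6.2720] v=[-1.6802]
Step 5: x=[6.0678] v=[-2.0417]
Step 6: x=[5.8312] v=[-2.3658]
Step 7: x=[5.5666] v=[-2.6465]
Step 8: x=[5.2787] v=[-2.8787]
Step 9: x=[4.9729] v=[-3.0581]
Step 10: x=[4.6548] v=[-3.1815]
Step 11: x=[4.3301] v=[-3.2466]
Step 12: x=[4.0049] v=[-3.2521]
Step 13: x=[3.6851] v=[-3.1980]
Step 14: x=[3.3766] v=[-3.0853]
Step 15: x=[3.0850] v=[-2.9160]
Step 16: x=[2.8157] v=[-2.6933]
Step 17: x=[2.5736] v=[-2.4212]
Step 18: x=[2.3631] v=[-2.1047]
Step 19: x=[2.1881] v=[-1.7496]
Step 20: x=[2.0519] v=[-1.3624]
Step 21: x=[1.9569] v=[-0.9503]
Step 22: x=[1.9048] v=[-0.5207]
Step 23: x=[1.8966] v=[-0.0816]
Step 24: x=[1.9325] v=[0.3590]
First v>=0 after going negative at step 24, time=2.4000

Answer: 2.4000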